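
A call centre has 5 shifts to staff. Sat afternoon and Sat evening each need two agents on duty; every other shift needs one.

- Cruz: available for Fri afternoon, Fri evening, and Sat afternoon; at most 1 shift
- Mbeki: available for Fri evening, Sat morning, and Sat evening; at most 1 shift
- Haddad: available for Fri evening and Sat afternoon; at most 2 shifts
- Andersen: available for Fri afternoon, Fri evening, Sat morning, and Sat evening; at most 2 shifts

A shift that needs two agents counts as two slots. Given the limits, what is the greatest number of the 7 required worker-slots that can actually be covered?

Total capacity across all agents is 1+1+2+2 = 6, and 7 slots are needed, so at most 6 can be filled.
An assignment achieving 6: Fri afternoon→Cruz, Fri evening→Haddad, Sat morning→Andersen, Sat afternoon→Haddad, Sat evening→Mbeki+Andersen.
Loads: Cruz 1/1, Mbeki 1/1, Haddad 2/2, Andersen 2/2.

6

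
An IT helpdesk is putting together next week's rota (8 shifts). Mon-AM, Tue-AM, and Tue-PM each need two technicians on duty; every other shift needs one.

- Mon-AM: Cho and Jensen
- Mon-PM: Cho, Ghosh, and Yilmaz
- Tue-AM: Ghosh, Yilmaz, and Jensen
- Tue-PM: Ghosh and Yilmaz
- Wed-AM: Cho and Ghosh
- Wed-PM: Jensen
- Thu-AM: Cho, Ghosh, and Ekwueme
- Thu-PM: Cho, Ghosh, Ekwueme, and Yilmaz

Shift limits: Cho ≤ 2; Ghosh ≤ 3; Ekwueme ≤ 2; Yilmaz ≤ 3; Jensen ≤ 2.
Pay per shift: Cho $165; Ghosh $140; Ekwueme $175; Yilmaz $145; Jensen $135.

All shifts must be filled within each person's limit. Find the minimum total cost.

$1630

Mon-AM can only be covered by Cho and Jensen, so that assignment is forced.
Tue-PM can only be covered by Ghosh and Yilmaz, so that assignment is forced.
Wed-PM can only be covered by Jensen, so that assignment is forced.
Picking the cheapest available technician for each shift independently would cost $1555, but that ignores the shift limits.
An optimal schedule: Mon-AM→Jensen+Cho, Mon-PM→Yilmaz, Tue-AM→Ghosh+Yilmaz, Tue-PM→Ghosh+Yilmaz, Wed-AM→Ghosh, Wed-PM→Jensen, Thu-AM→Cho, Thu-PM→Ekwueme.
Total: 135 + 165 + 145 + 140 + 145 + 140 + 145 + 140 + 135 + 165 + 175 = $1630.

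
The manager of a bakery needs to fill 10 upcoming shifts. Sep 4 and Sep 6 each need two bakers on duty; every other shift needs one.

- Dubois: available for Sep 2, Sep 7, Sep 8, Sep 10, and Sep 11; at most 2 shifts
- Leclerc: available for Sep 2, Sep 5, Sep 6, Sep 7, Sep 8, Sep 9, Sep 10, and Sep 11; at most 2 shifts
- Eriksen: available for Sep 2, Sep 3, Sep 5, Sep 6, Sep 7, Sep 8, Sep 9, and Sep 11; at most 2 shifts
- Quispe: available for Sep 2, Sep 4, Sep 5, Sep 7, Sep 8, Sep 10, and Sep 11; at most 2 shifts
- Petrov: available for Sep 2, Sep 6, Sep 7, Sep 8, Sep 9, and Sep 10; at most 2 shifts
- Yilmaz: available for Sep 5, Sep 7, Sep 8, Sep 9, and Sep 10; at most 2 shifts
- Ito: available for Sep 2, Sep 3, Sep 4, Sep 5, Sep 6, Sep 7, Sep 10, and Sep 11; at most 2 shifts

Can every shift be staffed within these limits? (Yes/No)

Yes

Sep 4 can only be covered by Quispe and Ito, so that assignment is forced.
One valid schedule: Sep 2→Dubois, Sep 3→Eriksen, Sep 4→Quispe+Ito, Sep 5→Leclerc, Sep 6→Eriksen+Petrov, Sep 7→Yilmaz, Sep 8→Quispe, Sep 9→Leclerc, Sep 10→Petrov, Sep 11→Dubois.
Loads: Dubois 2/2, Leclerc 2/2, Eriksen 2/2, Quispe 2/2, Petrov 2/2, Yilmaz 1/2, Ito 1/2 — all within limits.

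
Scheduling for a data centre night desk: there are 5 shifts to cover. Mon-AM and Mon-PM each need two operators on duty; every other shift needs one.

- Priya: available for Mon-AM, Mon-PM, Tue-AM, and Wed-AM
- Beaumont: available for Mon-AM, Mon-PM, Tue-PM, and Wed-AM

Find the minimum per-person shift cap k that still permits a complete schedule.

4

With 2 operators and 7 worker-slots to fill, someone must work at least ⌈7/2⌉ = 4 shifts, so k ≥ 4.
k = 4 works: Mon-AM→Priya+Beaumont, Mon-PM→Priya+Beaumont, Tue-AM→Priya, Tue-PM→Beaumont, Wed-AM→Priya.
Loads: Priya 4, Beaumont 3 — all ≤ 4.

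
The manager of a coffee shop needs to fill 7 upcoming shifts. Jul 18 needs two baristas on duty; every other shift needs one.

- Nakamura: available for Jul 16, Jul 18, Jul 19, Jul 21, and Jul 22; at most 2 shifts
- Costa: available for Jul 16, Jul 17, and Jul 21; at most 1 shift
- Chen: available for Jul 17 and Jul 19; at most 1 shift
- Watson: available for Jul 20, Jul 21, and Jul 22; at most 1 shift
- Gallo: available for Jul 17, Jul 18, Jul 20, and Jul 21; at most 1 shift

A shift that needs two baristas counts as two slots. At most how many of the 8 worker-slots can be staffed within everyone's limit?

6

Total capacity across all baristas is 2+1+1+1+1 = 6, and 8 slots are needed, so at most 6 can be filled.
An assignment achieving 6: Jul 16→Nakamura, Jul 17→Costa, Jul 18→Nakamura+Gallo, Jul 19→Chen, Jul 20→Watson.
Loads: Nakamura 2/2, Costa 1/1, Chen 1/1, Watson 1/1, Gallo 1/1.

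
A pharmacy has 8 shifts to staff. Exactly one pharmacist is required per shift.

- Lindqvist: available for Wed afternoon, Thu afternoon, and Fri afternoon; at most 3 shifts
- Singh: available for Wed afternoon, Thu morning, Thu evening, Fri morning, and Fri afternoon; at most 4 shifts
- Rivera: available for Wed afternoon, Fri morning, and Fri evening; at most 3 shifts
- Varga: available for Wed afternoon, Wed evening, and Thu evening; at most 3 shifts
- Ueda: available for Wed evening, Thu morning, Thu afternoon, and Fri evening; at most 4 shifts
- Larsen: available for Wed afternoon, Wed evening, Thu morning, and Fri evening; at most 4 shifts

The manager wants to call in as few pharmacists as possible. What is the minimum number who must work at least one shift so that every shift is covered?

2

8 slots to fill and no one can take more than 4, so at least ⌈8/4⌉ = 2 pharmacists are needed.
Singh and Ueda alone can cover everything: Wed afternoon→Singh, Wed evening→Ueda, Thu morning→Ueda, Thu afternoon→Ueda, Thu evening→Singh, Fri morning→Singh, Fri afternoon→Singh, Fri evening→Ueda.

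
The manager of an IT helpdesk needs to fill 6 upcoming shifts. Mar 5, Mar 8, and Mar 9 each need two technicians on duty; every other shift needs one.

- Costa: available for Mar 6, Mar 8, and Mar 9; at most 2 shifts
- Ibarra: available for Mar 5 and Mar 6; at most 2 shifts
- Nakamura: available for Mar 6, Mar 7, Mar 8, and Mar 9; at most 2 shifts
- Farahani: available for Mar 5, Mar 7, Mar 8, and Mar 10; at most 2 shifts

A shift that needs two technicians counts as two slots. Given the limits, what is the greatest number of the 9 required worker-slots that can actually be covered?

8

Total capacity across all technicians is 2+2+2+2 = 8, and 9 slots are needed, so at most 8 can be filled.
An assignment achieving 8: Mar 5→Ibarra+Farahani, Mar 6→Ibarra, Mar 7→Nakamura, Mar 8→Costa, Mar 9→Costa+Nakamura, Mar 10→Farahani.
Loads: Costa 2/2, Ibarra 2/2, Nakamura 2/2, Farahani 2/2.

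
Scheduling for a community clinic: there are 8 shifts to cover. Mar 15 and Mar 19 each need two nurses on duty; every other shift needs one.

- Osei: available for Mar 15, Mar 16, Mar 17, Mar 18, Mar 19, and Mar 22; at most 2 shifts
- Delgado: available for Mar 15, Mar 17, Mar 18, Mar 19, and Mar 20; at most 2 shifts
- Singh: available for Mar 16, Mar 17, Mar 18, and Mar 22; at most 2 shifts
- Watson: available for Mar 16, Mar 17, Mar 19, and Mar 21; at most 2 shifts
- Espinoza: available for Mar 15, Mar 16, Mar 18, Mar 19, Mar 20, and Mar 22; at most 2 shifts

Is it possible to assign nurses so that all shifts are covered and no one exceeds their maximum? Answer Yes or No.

Mar 21 can only be covered by Watson, so that assignment is forced.
One valid schedule: Mar 15→Osei+Delgado, Mar 16→Singh, Mar 17→Singh, Mar 18→Espinoza, Mar 19→Watson+Espinoza, Mar 20→Delgado, Mar 21→Watson, Mar 22→Osei.
Loads: Osei 2/2, Delgado 2/2, Singh 2/2, Watson 2/2, Espinoza 2/2 — all within limits.

Yes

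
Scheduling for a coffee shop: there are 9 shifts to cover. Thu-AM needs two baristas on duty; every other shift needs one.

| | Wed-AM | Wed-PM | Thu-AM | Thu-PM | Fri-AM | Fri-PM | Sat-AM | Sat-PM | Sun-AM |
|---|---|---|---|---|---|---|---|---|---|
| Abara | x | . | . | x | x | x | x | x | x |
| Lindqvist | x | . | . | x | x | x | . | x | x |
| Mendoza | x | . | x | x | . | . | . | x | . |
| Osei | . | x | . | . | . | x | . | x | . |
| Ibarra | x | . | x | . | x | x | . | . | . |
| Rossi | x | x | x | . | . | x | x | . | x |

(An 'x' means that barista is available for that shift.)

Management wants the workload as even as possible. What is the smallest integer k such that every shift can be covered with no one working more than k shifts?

With 6 baristas and 10 worker-slots to fill, someone must work at least ⌈10/6⌉ = 2 shifts, so k ≥ 2.
k = 2 works: Wed-AM→Ibarra, Wed-PM→Osei, Thu-AM→Mendoza+Ibarra, Thu-PM→Abara, Fri-AM→Lindqvist, Fri-PM→Osei, Sat-AM→Abara, Sat-PM→Mendoza, Sun-AM→Lindqvist.
Loads: Abara 2, Lindqvist 2, Mendoza 2, Osei 2, Ibarra 2, Rossi 0 — all ≤ 2.

2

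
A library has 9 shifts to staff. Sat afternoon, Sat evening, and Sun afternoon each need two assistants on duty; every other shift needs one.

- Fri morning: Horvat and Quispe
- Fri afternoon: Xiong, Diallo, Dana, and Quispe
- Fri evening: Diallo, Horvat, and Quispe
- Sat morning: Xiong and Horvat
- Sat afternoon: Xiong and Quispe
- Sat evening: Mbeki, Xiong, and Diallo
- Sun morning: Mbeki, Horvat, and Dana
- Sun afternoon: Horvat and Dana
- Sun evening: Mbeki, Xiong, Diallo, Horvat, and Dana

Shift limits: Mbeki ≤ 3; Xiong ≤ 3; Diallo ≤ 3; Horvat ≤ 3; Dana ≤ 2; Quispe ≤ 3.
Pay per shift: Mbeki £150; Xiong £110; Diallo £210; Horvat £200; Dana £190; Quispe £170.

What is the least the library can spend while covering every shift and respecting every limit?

Sat afternoon can only be covered by Xiong and Quispe, so that assignment is forced.
Sun afternoon can only be covered by Horvat and Dana, so that assignment is forced.
Picking the cheapest available assistant for each shift independently would cost £1750, but that ignores the shift limits.
An optimal schedule: Fri morning→Quispe, Fri afternoon→Dana, Fri evening→Quispe, Sat morning→Xiong, Sat afternoon→Xiong+Quispe, Sat evening→Xiong+Mbeki, Sun morning→Mbeki, Sun afternoon→Dana+Horvat, Sun evening→Mbeki.
Total: 170 + 190 + 170 + 110 + 110 + 170 + 110 + 150 + 150 + 190 + 200 + 150 = £1870.

£1870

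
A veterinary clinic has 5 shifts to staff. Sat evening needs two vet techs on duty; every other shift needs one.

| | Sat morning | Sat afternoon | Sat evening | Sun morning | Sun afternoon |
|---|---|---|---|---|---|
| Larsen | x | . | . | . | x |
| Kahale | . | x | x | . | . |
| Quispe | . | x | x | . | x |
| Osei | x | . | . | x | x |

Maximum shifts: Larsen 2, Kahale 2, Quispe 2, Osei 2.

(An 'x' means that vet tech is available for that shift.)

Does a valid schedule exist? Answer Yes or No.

Sat evening can only be covered by Kahale and Quispe, so that assignment is forced.
Sun morning can only be covered by Osei, so that assignment is forced.
One valid schedule: Sat morning→Larsen, Sat afternoon→Kahale, Sat evening→Kahale+Quispe, Sun morning→Osei, Sun afternoon→Larsen.
Loads: Larsen 2/2, Kahale 2/2, Quispe 1/2, Osei 1/2 — all within limits.

Yes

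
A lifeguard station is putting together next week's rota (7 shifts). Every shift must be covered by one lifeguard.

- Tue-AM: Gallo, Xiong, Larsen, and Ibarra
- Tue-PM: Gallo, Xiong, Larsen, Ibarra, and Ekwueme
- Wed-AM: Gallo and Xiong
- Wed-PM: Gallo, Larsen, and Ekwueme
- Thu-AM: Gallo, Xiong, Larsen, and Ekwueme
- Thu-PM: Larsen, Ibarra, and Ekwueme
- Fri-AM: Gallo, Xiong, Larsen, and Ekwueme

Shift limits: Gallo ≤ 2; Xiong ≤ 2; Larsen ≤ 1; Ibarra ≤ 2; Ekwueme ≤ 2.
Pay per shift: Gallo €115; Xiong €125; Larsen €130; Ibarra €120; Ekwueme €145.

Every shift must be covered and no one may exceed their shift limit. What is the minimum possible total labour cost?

Picking the cheapest available lifeguard for each shift independently would cost €810, but that ignores the shift limits.
An optimal schedule: Tue-AM→Ibarra, Tue-PM→Larsen, Wed-AM→Gallo, Wed-PM→Gallo, Thu-AM→Xiong, Thu-PM→Ibarra, Fri-AM→Xiong.
Total: 120 + 130 + 115 + 115 + 125 + 120 + 125 = €850.

€850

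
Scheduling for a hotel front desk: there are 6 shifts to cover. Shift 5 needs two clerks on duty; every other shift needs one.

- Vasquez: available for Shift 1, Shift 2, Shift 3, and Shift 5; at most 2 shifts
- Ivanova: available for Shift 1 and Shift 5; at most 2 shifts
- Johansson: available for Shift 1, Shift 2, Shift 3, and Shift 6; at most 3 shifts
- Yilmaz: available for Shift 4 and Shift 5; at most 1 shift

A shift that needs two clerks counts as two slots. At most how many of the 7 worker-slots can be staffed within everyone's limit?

7

Total capacity across all clerks is 2+2+3+1 = 8, and 7 slots are needed, so at most 7 can be filled.
An assignment achieving 7: Shift 1→Ivanova, Shift 2→Vasquez, Shift 3→Johansson, Shift 4→Yilmaz, Shift 5→Vasquez+Ivanova, Shift 6→Johansson.
Loads: Vasquez 2/2, Ivanova 2/2, Johansson 2/3, Yilmaz 1/1.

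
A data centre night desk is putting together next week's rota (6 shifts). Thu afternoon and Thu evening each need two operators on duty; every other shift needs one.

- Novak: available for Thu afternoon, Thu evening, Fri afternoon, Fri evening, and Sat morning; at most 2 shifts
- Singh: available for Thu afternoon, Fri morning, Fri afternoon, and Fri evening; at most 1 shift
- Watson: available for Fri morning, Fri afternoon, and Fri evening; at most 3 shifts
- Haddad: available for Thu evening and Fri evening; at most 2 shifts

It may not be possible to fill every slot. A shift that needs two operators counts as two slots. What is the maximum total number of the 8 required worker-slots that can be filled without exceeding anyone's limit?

7

Total capacity across all operators is 2+1+3+2 = 8, and 8 slots are needed, so at most 8 can be filled.
Shifts {Thu afternoon, Thu evening, Sat morning} need 5 slots but only Novak, Singh, and Haddad are available for them, supplying at most 4 — so at least 1 slot must go unfilled.
An assignment achieving 7: Thu afternoon→Novak+Singh, Thu evening→Haddad, Fri morning→Watson, Fri afternoon→Watson, Fri evening→Watson, Sat morning→Novak.
Loads: Novak 2/2, Singh 1/1, Watson 3/3, Haddad 1/2.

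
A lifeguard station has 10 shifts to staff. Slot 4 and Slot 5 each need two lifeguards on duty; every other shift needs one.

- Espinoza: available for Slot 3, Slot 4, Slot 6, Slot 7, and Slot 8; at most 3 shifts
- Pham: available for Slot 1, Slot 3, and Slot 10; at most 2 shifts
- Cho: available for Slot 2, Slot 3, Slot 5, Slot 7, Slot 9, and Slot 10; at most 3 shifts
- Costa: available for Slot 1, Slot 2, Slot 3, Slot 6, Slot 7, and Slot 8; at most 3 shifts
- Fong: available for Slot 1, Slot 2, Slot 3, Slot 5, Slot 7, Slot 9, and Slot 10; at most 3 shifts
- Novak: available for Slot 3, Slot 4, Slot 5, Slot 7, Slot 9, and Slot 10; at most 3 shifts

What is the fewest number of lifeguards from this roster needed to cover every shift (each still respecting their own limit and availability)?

12 slots to fill and no one can take more than 3, so at least ⌈12/3⌉ = 4 lifeguards are needed.
Espinoza, Cho, Costa, and Novak alone can cover everything: Slot 1→Costa, Slot 2→Cho, Slot 3→Costa, Slot 4→Espinoza+Novak, Slot 5→Cho+Novak, Slot 6→Espinoza, Slot 7→Costa, Slot 8→Espinoza, Slot 9→Cho, Slot 10→Novak.

4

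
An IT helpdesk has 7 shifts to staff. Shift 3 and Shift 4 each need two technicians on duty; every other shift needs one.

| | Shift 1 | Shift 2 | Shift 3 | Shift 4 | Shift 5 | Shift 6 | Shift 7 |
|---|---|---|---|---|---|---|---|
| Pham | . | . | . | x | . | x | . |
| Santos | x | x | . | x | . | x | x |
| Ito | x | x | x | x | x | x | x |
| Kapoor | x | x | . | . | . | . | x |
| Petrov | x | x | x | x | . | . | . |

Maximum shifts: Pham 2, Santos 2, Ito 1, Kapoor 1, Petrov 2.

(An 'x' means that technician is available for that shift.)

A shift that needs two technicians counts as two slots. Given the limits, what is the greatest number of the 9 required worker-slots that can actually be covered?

8

Total capacity across all technicians is 2+2+1+1+2 = 8, and 9 slots are needed, so at most 8 can be filled.
An assignment achieving 8: Shift 1→Santos, Shift 2→Kapoor, Shift 3→Petrov, Shift 4→Pham+Petrov, Shift 5→Ito, Shift 6→Pham, Shift 7→Santos.
Loads: Pham 2/2, Santos 2/2, Ito 1/1, Kapoor 1/1, Petrov 2/2.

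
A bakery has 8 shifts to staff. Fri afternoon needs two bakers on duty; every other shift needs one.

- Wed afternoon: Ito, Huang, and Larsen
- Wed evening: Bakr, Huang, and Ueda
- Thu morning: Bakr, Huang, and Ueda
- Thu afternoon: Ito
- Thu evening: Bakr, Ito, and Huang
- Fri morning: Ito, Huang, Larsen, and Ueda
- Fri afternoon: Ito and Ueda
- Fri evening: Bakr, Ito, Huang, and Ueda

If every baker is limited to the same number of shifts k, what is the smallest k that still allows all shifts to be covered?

With 5 bakers and 9 worker-slots to fill, someone must work at least ⌈9/5⌉ = 2 shifts, so k ≥ 2.
k = 2 works: Wed afternoon→Huang, Wed evening→Bakr, Thu morning→Bakr, Thu afternoon→Ito, Thu evening→Huang, Fri morning→Larsen, Fri afternoon→Ito+Ueda, Fri evening→Ueda.
Loads: Bakr 2, Ito 2, Huang 2, Larsen 1, Ueda 2 — all ≤ 2.

2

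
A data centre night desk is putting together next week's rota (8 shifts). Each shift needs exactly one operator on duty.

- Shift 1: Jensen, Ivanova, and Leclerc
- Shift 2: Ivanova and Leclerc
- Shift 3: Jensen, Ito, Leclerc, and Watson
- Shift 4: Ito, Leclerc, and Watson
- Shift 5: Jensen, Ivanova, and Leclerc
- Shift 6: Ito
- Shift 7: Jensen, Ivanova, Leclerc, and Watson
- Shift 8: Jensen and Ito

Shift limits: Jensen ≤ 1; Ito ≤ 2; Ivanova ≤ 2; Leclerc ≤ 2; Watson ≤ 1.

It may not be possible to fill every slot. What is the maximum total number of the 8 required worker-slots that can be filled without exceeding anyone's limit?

8

Total capacity across all operators is 1+2+2+2+1 = 8, and 8 slots are needed, so at most 8 can be filled.
An assignment achieving 8: Shift 1→Ivanova, Shift 2→Ivanova, Shift 3→Leclerc, Shift 4→Ito, Shift 5→Leclerc, Shift 6→Ito, Shift 7→Watson, Shift 8→Jensen.
Loads: Jensen 1/1, Ito 2/2, Ivanova 2/2, Leclerc 2/2, Watson 1/1.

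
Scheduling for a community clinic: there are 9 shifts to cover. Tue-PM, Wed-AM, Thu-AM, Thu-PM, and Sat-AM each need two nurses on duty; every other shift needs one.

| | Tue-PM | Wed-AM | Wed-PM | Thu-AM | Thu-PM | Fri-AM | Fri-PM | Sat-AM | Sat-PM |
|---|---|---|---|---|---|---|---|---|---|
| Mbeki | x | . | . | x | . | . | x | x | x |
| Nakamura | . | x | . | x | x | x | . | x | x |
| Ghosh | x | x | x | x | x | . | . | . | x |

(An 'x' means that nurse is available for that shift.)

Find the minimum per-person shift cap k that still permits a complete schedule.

5

With 3 nurses and 14 worker-slots to fill, someone must work at least ⌈14/3⌉ = 5 shifts, so k ≥ 5.
k = 5 works: Tue-PM→Mbeki+Ghosh, Wed-AM→Nakamura+Ghosh, Wed-PM→Ghosh, Thu-AM→Mbeki+Nakamura, Thu-PM→Nakamura+Ghosh, Fri-AM→Nakamura, Fri-PM→Mbeki, Sat-AM→Mbeki+Nakamura, Sat-PM→Mbeki.
Loads: Mbeki 5, Nakamura 5, Ghosh 4 — all ≤ 5.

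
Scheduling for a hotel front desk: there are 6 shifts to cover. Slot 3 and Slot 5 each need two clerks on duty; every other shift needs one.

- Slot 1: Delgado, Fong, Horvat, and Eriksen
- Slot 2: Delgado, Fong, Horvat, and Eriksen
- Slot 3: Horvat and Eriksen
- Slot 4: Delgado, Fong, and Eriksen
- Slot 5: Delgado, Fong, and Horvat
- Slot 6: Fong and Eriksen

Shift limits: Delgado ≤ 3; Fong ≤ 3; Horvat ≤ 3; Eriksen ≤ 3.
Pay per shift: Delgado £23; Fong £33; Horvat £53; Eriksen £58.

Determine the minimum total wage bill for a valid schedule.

£279

Slot 3 can only be covered by Horvat and Eriksen, so that assignment is forced.
Picking the cheapest available clerk for each shift independently would cost £269, but that ignores the shift limits.
An optimal schedule: Slot 1→Delgado, Slot 2→Fong, Slot 3→Horvat+Eriksen, Slot 4→Delgado, Slot 5→Delgado+Fong, Slot 6→Fong.
Total: 23 + 33 + 53 + 58 + 23 + 23 + 33 + 33 = £279.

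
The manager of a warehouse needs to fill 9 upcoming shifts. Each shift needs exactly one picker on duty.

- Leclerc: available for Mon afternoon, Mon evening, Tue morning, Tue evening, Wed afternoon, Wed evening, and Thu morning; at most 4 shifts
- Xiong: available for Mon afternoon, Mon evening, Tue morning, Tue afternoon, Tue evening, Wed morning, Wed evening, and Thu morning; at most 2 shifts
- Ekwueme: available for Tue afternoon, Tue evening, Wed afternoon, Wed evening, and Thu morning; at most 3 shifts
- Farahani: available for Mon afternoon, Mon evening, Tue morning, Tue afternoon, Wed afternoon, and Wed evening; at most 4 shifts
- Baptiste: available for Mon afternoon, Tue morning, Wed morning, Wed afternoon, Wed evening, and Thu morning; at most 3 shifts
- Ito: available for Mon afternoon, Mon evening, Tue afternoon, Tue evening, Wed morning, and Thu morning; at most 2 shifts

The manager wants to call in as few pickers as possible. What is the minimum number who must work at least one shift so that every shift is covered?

3

9 slots to fill and no one can take more than 4, so at least ⌈9/4⌉ = 3 pickers are needed.
Leclerc, Xiong, and Ekwueme alone can cover everything: Mon afternoon→Leclerc, Mon evening→Leclerc, Tue morning→Leclerc, Tue afternoon→Xiong, Tue evening→Ekwueme, Wed morning→Xiong, Wed afternoon→Leclerc, Wed evening→Ekwueme, Thu morning→Ekwueme.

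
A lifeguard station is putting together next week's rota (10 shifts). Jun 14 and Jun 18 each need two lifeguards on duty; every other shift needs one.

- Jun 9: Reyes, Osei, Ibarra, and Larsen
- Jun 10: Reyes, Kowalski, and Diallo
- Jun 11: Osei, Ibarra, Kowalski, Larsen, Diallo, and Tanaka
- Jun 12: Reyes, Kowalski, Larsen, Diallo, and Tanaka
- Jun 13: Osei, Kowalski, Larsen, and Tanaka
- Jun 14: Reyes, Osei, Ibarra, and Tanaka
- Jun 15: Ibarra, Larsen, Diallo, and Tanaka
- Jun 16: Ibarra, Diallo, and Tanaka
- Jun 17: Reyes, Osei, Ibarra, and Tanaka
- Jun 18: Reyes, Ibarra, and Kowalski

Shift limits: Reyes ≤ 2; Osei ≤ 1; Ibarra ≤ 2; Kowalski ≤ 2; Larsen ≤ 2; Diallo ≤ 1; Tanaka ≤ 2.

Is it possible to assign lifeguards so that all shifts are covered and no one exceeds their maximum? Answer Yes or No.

One valid schedule: Jun 9→Larsen, Jun 10→Reyes, Jun 11→Diallo, Jun 12→Kowalski, Jun 13→Kowalski, Jun 14→Osei+Tanaka, Jun 15→Larsen, Jun 16→Ibarra, Jun 17→Tanaka, Jun 18→Reyes+Ibarra.
Loads: Reyes 2/2, Osei 1/1, Ibarra 2/2, Kowalski 2/2, Larsen 2/2, Diallo 1/1, Tanaka 2/2 — all within limits.

Yes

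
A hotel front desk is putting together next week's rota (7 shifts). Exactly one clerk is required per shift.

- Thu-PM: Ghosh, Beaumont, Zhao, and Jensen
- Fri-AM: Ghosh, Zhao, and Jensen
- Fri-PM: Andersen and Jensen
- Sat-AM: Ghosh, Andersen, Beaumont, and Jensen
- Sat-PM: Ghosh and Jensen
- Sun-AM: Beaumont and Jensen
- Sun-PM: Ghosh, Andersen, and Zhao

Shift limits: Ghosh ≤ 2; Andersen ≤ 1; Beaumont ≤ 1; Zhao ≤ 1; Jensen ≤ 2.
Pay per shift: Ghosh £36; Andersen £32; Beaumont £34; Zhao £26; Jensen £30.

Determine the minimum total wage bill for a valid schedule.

Picking the cheapest available clerk for each shift independently would cost £198, but that ignores the shift limits.
An optimal schedule: Thu-PM→Jensen, Fri-AM→Ghosh, Fri-PM→Andersen, Sat-AM→Jensen, Sat-PM→Ghosh, Sun-AM→Beaumont, Sun-PM→Zhao.
Total: 30 + 36 + 32 + 30 + 36 + 34 + 26 = £224.

£224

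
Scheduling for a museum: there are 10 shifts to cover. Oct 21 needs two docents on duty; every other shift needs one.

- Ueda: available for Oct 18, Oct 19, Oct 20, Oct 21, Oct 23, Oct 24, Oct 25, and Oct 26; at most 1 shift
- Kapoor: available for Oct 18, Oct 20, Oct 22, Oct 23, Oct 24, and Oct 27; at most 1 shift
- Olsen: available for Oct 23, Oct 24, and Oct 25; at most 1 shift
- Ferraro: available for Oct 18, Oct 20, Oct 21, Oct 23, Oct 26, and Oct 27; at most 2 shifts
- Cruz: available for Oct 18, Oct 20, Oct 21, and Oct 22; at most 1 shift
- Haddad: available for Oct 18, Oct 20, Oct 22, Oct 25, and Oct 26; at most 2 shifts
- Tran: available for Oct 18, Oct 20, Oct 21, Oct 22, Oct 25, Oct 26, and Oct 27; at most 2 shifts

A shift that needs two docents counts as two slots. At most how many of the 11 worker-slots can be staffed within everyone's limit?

Total capacity across all docents is 1+1+1+2+1+2+2 = 10, and 11 slots are needed, so at most 10 can be filled.
An assignment achieving 10: Oct 18→Tran, Oct 19→Ueda, Oct 21→Ferraro+Cruz, Oct 22→Haddad, Oct 23→Olsen, Oct 24→Kapoor, Oct 25→Haddad, Oct 26→Tran, Oct 27→Ferraro.
Loads: Ueda 1/1, Kapoor 1/1, Olsen 1/1, Ferraro 2/2, Cruz 1/1, Haddad 2/2, Tran 2/2.

10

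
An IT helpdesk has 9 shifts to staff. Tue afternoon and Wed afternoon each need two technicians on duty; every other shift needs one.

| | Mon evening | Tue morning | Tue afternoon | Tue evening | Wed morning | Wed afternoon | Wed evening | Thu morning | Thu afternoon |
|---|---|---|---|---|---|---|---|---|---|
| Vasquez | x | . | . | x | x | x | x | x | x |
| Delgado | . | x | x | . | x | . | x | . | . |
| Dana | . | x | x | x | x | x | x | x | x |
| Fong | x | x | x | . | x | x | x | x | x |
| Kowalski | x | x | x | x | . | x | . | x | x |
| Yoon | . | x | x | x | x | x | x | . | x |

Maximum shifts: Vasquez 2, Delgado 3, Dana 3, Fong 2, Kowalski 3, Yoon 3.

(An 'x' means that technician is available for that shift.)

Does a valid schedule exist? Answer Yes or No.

One valid schedule: Mon evening→Vasquez, Tue morning→Delgado, Tue afternoon→Dana+Fong, Tue evening→Vasquez, Wed morning→Delgado, Wed afternoon→Fong+Kowalski, Wed evening→Delgado, Thu morning→Dana, Thu afternoon→Dana.
Loads: Vasquez 2/2, Delgado 3/3, Dana 3/3, Fong 2/2, Kowalski 1/3, Yoon 0/3 — all within limits.

Yes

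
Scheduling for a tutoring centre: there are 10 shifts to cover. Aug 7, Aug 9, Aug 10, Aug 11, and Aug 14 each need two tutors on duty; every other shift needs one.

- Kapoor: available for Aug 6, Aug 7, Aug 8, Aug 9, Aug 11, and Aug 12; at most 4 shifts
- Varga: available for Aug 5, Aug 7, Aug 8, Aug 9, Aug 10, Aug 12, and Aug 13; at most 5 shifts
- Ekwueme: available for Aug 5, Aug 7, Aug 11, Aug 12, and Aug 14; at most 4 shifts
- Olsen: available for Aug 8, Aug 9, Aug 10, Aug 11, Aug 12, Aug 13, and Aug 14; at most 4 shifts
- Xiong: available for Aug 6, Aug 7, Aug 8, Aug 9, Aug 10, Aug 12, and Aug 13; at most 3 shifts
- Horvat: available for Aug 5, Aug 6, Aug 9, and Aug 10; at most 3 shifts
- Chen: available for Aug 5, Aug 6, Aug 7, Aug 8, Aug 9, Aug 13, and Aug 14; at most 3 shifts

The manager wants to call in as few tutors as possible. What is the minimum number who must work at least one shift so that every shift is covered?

4

15 slots to fill and no one can take more than 5, so at least ⌈15/5⌉ = 3 tutors are needed.
Any 3 tutors together have capacity at most 5+4+4 = 13 < 15 slots, so 3 can never suffice.
Kapoor, Varga, Ekwueme, and Olsen alone can cover everything: Aug 5→Varga, Aug 6→Kapoor, Aug 7→Kapoor+Varga, Aug 8→Kapoor, Aug 9→Kapoor+Varga, Aug 10→Varga+Olsen, Aug 11→Ekwueme+Olsen, Aug 12→Ekwueme, Aug 13→Varga, Aug 14→Ekwueme+Olsen.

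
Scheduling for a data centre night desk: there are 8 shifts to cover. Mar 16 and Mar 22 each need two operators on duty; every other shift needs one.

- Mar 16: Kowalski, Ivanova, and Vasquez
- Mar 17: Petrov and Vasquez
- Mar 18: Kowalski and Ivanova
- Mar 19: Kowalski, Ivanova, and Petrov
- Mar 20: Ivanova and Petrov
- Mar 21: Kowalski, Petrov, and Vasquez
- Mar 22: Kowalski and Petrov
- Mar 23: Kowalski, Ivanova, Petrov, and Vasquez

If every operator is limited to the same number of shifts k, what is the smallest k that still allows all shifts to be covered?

3

With 4 operators and 10 worker-slots to fill, someone must work at least ⌈10/4⌉ = 3 shifts, so k ≥ 3.
k = 3 works: Mar 16→Kowalski+Ivanova, Mar 17→Petrov, Mar 18→Kowalski, Mar 19→Ivanova, Mar 20→Ivanova, Mar 21→Petrov, Mar 22→Kowalski+Petrov, Mar 23→Vasquez.
Loads: Kowalski 3, Ivanova 3, Petrov 3, Vasquez 1 — all ≤ 3.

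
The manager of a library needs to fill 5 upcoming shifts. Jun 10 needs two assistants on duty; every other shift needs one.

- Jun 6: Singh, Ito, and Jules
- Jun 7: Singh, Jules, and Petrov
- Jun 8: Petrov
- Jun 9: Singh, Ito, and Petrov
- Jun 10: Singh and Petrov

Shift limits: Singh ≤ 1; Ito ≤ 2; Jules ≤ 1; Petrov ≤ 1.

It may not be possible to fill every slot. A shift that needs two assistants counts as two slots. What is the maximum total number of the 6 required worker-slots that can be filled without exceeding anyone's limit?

5

Total capacity across all assistants is 1+2+1+1 = 5, and 6 slots are needed, so at most 5 can be filled.
An assignment achieving 5: Jun 6→Ito, Jun 7→Jules, Jun 8→Petrov, Jun 9→Ito, Jun 10→Singh.
Loads: Singh 1/1, Ito 2/2, Jules 1/1, Petrov 1/1.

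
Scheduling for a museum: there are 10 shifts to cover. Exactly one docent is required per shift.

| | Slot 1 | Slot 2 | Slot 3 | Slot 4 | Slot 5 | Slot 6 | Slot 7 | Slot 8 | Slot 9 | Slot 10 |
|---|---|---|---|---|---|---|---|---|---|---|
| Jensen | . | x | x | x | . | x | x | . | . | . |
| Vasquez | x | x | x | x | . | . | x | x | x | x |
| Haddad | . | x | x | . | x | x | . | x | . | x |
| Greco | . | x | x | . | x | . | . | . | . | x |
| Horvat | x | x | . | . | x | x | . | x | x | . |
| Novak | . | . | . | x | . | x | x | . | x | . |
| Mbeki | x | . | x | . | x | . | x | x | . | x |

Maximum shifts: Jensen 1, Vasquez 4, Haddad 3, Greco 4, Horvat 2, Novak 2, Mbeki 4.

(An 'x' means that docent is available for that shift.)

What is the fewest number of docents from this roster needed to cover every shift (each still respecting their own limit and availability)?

3

10 slots to fill and no one can take more than 4, so at least ⌈10/4⌉ = 3 docents are needed.
Vasquez, Haddad, and Greco alone can cover everything: Slot 1→Vasquez, Slot 2→Greco, Slot 3→Greco, Slot 4→Vasquez, Slot 5→Haddad, Slot 6→Haddad, Slot 7→Vasquez, Slot 8→Haddad, Slot 9→Vasquez, Slot 10→Greco.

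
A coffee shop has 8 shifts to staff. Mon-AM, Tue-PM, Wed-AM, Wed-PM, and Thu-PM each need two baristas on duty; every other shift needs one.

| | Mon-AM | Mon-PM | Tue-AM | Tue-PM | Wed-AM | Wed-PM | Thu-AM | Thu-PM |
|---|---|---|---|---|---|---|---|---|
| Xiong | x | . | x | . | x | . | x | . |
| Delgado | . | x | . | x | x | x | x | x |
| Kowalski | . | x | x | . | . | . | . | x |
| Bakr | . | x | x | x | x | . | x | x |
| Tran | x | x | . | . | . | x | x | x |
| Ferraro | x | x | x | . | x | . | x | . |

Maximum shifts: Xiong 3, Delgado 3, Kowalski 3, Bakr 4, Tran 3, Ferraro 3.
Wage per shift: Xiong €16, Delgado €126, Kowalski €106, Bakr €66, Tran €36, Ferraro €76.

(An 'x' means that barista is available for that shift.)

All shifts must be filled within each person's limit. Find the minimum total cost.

€748

Tue-PM can only be covered by Delgado and Bakr, so that assignment is forced.
Wed-PM can only be covered by Delgado and Tran, so that assignment is forced.
Picking the cheapest available barista for each shift independently would cost €658, but that ignores the shift limits.
An optimal schedule: Mon-AM→Xiong+Tran, Mon-PM→Bakr, Tue-AM→Xiong, Tue-PM→Bakr+Delgado, Wed-AM→Bakr+Ferraro, Wed-PM→Tran+Delgado, Thu-AM→Xiong, Thu-PM→Tran+Bakr.
Total: 16 + 36 + 66 + 16 + 66 + 126 + 66 + 76 + 36 + 126 + 16 + 36 + 66 = €748.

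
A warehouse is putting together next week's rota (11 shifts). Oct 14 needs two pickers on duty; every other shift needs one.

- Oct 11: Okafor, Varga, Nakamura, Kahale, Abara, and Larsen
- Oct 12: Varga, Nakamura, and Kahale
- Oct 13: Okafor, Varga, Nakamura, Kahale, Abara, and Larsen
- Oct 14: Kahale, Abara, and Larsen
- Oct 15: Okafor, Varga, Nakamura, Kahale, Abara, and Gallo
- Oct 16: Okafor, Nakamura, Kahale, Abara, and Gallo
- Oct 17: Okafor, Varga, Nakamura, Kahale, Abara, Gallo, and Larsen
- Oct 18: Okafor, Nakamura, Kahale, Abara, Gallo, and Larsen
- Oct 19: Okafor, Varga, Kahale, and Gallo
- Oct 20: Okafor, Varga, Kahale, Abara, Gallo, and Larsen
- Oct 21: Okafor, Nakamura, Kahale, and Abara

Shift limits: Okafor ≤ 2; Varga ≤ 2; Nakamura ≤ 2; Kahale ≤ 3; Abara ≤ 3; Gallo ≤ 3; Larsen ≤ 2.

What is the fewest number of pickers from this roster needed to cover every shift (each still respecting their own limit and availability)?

12 slots to fill and no one can take more than 3, so at least ⌈12/3⌉ = 4 pickers are needed.
Any 4 pickers together have capacity at most 3+3+3+2 = 11 < 12 slots, so 4 can never suffice.
Okafor, Varga, Nakamura, Kahale, and Abara alone can cover everything: Oct 11→Kahale, Oct 12→Varga, Oct 13→Kahale, Oct 14→Kahale+Abara, Oct 15→Abara, Oct 16→Okafor, Oct 17→Abara, Oct 18→Nakamura, Oct 19→Okafor, Oct 20→Varga, Oct 21→Nakamura.

5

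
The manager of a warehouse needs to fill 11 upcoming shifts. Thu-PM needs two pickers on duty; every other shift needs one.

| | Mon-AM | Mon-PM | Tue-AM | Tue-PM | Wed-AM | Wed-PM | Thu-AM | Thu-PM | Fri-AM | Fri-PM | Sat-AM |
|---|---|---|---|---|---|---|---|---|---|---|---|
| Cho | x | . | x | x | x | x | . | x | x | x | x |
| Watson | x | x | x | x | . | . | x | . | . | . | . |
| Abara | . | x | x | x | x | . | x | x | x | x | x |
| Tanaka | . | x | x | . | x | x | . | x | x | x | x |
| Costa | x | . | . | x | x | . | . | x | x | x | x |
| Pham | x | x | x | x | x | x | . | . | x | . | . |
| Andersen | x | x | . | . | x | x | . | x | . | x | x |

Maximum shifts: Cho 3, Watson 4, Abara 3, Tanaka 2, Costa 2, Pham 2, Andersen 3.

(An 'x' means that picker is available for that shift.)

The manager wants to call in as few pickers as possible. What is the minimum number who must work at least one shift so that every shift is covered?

12 slots to fill and no one can take more than 4, so at least ⌈12/4⌉ = 3 pickers are needed.
Any 3 pickers together have capacity at most 4+3+3 = 10 < 12 slots, so 3 can never suffice.
Cho, Watson, Abara, and Tanaka alone can cover everything: Mon-AM→Cho, Mon-PM→Watson, Tue-AM→Watson, Tue-PM→Watson, Wed-AM→Cho, Wed-PM→Cho, Thu-AM→Watson, Thu-PM→Abara+Tanaka, Fri-AM→Abara, Fri-PM→Abara, Sat-AM→Tanaka.

4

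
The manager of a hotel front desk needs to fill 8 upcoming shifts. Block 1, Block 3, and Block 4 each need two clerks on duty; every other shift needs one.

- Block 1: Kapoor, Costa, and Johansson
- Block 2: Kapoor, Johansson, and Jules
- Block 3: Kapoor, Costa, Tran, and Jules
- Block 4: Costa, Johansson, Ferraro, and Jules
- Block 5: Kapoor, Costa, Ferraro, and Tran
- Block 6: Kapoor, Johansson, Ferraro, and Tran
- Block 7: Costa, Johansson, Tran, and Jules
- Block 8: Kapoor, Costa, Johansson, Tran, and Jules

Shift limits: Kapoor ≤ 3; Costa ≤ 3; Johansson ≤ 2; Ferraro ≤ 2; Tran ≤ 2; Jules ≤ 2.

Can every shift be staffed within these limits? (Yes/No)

One valid schedule: Block 1→Kapoor+Costa, Block 2→Kapoor, Block 3→Tran+Jules, Block 4→Johansson+Ferraro, Block 5→Kapoor, Block 6→Johansson, Block 7→Costa, Block 8→Costa.
Loads: Kapoor 3/3, Costa 3/3, Johansson 2/2, Ferraro 1/2, Tran 1/2, Jules 1/2 — all within limits.

Yes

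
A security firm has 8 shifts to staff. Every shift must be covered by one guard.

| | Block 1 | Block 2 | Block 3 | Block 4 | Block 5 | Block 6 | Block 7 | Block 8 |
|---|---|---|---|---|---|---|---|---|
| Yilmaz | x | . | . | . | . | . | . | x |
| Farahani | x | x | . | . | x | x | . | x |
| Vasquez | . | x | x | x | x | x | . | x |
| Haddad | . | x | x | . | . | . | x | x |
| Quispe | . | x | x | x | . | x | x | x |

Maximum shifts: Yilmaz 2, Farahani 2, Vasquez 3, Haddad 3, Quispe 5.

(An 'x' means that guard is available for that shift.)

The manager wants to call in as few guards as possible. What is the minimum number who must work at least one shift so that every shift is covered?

8 slots to fill and no one can take more than 5, so at least ⌈8/5⌉ = 2 guards are needed.
No set of 2 guards can cover every shift (each such set leaves at least one shift with no one available or exceeds a cap).
Yilmaz, Farahani, and Quispe alone can cover everything: Block 1→Yilmaz, Block 2→Farahani, Block 3→Quispe, Block 4→Quispe, Block 5→Farahani, Block 6→Quispe, Block 7→Quispe, Block 8→Yilmaz.

3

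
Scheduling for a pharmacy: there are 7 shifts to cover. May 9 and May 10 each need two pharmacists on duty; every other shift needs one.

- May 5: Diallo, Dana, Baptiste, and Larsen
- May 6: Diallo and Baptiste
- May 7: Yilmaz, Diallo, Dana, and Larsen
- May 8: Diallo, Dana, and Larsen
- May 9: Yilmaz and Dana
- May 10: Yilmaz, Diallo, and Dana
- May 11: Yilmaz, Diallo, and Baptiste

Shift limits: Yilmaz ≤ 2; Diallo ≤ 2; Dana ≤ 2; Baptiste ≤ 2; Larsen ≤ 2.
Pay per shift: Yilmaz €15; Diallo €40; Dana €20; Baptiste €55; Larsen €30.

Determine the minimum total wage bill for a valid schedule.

€265

May 9 can only be covered by Yilmaz and Dana, so that assignment is forced.
Picking the cheapest available pharmacist for each shift independently would cost €180, but that ignores the shift limits.
An optimal schedule: May 5→Larsen, May 6→Diallo, May 7→Larsen, May 8→Dana, May 9→Yilmaz+Dana, May 10→Yilmaz+Diallo, May 11→Baptiste.
Total: 30 + 40 + 30 + 20 + 15 + 20 + 15 + 40 + 55 = €265.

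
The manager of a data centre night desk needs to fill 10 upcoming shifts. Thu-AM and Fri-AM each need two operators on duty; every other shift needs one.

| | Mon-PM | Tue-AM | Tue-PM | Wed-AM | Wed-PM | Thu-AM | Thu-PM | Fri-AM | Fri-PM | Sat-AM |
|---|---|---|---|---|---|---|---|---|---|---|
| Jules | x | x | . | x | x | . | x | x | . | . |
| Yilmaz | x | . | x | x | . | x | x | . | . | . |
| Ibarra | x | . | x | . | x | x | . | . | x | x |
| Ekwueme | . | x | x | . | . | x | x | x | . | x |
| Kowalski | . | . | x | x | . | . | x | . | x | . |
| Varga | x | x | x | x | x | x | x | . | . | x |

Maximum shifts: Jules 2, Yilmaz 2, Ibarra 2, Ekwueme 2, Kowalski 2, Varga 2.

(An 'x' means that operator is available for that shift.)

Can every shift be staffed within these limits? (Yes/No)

Fri-AM can only be covered by Jules and Ekwueme, so that assignment is forced.
One valid schedule: Mon-PM→Yilmaz, Tue-AM→Jules, Tue-PM→Kowalski, Wed-AM→Kowalski, Wed-PM→Ibarra, Thu-AM→Yilmaz+Varga, Thu-PM→Varga, Fri-AM→Jules+Ekwueme, Fri-PM→Ibarra, Sat-AM→Ekwueme.
Loads: Jules 2/2, Yilmaz 2/2, Ibarra 2/2, Ekwueme 2/2, Kowalski 2/2, Varga 2/2 — all within limits.

Yes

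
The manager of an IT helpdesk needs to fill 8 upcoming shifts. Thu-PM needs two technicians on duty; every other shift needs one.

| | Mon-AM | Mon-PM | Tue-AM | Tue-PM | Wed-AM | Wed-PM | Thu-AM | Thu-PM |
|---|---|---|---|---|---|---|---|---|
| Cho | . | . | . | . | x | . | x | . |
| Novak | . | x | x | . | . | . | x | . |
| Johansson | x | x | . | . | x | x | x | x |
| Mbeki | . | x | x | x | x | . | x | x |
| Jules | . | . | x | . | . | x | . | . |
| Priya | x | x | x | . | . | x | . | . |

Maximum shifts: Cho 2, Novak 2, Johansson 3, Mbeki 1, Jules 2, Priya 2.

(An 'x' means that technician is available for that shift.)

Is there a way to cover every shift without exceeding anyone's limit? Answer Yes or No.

Total capacity is 12 and 9 slots are needed, so capacity alone doesn't rule it out.
Shifts {Tue-PM, Thu-PM} need 3 worker-slots in total, but the technicians available for any of those shifts (Johansson and Mbeki) can supply at most 2 among them. So no valid schedule exists.

No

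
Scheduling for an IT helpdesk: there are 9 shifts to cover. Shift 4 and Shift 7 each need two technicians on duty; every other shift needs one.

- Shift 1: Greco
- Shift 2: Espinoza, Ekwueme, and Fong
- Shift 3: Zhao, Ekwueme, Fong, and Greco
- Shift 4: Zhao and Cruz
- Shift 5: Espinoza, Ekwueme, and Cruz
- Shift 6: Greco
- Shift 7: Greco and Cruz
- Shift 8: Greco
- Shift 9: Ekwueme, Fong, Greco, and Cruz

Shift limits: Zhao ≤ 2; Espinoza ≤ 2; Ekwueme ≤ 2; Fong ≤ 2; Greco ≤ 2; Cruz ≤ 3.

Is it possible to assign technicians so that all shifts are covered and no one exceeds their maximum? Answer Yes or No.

No

Total capacity is 13 and 11 slots are needed, so capacity alone doesn't rule it out.
Shifts {Shift 1, Shift 6, Shift 7} need 4 worker-slots in total, but the technicians available for any of those shifts (Greco and Cruz) can supply at most 3 among them. So no valid schedule exists.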